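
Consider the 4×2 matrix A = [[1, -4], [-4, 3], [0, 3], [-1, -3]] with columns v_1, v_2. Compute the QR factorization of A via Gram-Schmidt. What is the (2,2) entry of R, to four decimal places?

v_1 = (1, -4, 0, -1); ‖v_1‖ = 4.2426, so e_1 = (0.2357, -0.9428, 0.0000, -0.2357).
e_1·v_2 = 0.2357·(-4) + (-0.9428)·3 + 0.0000·3 + (-0.2357)·(-3) = -3.0641.
u_2 = v_2 + 3.0641·e_1 = (-3.2778, 0.1111, 3.0000, -3.7222).
r_{22} = ‖u_2‖ = 5.7975.

r_{22} = 5.7975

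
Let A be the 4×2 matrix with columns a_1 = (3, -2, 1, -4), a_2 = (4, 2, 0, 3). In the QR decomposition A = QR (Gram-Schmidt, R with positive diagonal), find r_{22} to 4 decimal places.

r_{22} = 5.3354

a_1 = (3, -2, 1, -4); ‖a_1‖ = 5.4772, so q_1 = (0.5477, -0.3651, 0.1826, -0.7303).
q_1·a_2 = 0.5477·4 + (-0.3651)·2 + 0.1826·0 + (-0.7303)·3 = -0.7303.
u_2 = a_2 + 0.7303·q_1 = (4.4000, 1.7333, 0.1333, 2.4667).
r_{22} = ‖u_2‖ = 5.3354.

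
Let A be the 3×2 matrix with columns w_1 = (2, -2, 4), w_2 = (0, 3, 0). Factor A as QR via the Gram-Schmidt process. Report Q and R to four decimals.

Q = [[0.4082, 0.1826], [-0.4082, 0.9129], [0.8165, 0.3651]], R = [[4.8990, -1.2247], [0.0000, 2.7386]]

w_1 = (2, -2, 4); ‖w_1‖ = 4.8990, so e_1 = (0.4082, -0.4082, 0.8165).
e_1·w_2 = 0.4082·0 + (-0.4082)·3 + 0.8165·0 = -1.2247.
u_2 = w_2 + 1.2247·e_1 = (0.5000, 2.5000, 1.0000).
‖u_2‖ = 2.7386, so e_2 = (0.1826, 0.9129, 0.3651).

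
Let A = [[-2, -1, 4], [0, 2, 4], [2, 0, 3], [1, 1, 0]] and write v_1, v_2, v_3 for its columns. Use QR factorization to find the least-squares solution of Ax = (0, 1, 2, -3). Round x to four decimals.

x = (0.3689, -0.5623, 0.3168)

v_1 = (-2, 0, 2, 1); ‖v_1‖ = 3.0000, so e_1 = (-0.6667, 0.0000, 0.6667, 0.3333).
e_1·v_2 = (-0.6667)·(-1) + 0.0000·2 + 0.6667·0 + 0.3333·1 = 1.0000.
u_2 = v_2 − 1.0000·e_1 = (-0.3333, 2.0000, -0.6667, 0.6667).
‖u_2‖ = 2.2361, so e_2 = (-0.1491, 0.8944, -0.2981, 0.2981).
e_1·v_3 = (-0.6667)·4 + 0.0000·4 + 0.6667·3 + 0.3333·0 = -0.6667; e_2·v_3 = (-0.1491)·4 + 0.8944·4 + (-0.2981)·3 + 0.2981·0 = 2.0870.
u_3 = v_3 + 0.6667·e_1 − 2.0870·e_2 = (3.8667, 2.1333, 4.0667, -0.4000).
‖u_3‖ = 6.0166, so e_3 = (0.6427, 0.3546, 0.6759, -0.0665).
Qᵀb = (0.3333, -0.5963, 1.9058).
Back-substitute: x_3 = 1.9058/6.0166 = 0.3168.
x_2 = (-0.5963 − 2.0870·0.3168)/2.2361 = -0.5623.
x_1 = (0.3333 − 1.0000·(-0.5623) + 0.6667·0.3168)/3.0000 = 0.3689.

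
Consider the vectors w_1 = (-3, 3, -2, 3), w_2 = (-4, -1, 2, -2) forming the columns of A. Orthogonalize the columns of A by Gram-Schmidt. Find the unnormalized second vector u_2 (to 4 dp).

w_1 = (-3, 3, -2, 3); ‖w_1‖ = 5.5678, so q_1 = (-0.5388, 0.5388, -0.3592, 0.5388).
q_1·w_2 = (-0.5388)·(-4) + 0.5388·(-1) + (-0.3592)·2 + 0.5388·(-2) = -0.1796.
u_2 = w_2 + 0.1796·q_1 = (-4.0968, -0.9032, 1.9355, -1.9032).

u_2 = (-4.0968, -0.9032, 1.9355, -1.9032)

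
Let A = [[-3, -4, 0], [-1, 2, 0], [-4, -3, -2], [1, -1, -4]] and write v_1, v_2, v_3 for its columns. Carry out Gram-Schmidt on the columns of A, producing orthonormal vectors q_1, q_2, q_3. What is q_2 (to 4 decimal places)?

q_2 = (-0.4508, 0.7514, 0.0301, -0.4809)

v_1 = (-3, -1, -4, 1); ‖v_1‖ = 5.1962, so q_1 = (-0.5774, -0.1925, -0.7698, 0.1925).
q_1·v_2 = (-0.5774)·(-4) + (-0.1925)·2 + (-0.7698)·(-3) + 0.1925·(-1) = 4.0415.
u_2 = v_2 − 4.0415·q_1 = (-1.6667, 2.7778, 0.1111, -1.7778).
‖u_2‖ = 3.6968, so q_2 = (-0.4508, 0.7514, 0.0301, -0.4809).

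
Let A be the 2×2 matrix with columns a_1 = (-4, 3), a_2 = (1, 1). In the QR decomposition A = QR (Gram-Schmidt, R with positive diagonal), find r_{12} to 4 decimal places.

q_1 = a_1/‖a_1‖ = (-4, 3)/5.0000 = (-0.8000, 0.6000).
r_{12} = q_1·a_2 = -0.2000.

r_{12} = -0.2000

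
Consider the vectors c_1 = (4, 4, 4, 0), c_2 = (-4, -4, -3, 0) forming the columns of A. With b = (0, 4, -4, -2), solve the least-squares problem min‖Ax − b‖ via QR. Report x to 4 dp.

c_1 = (4, 4, 4, 0); ‖c_1‖ = 6.9282, so q_1 = (0.5774, 0.5774, 0.5774, 0.0000).
q_1·c_2 = 0.5774·(-4) + 0.5774·(-4) + 0.5774·(-3) + 0.0000·0 = -6.3509.
u_2 = c_2 + 6.3509·q_1 = (-0.3333, -0.3333, 0.6667, 0.0000).
‖u_2‖ = 0.8165, so q_2 = (-0.4082, -0.4082, 0.8165, 0.0000).
Qᵀb = (0.0000, -4.8990).
Back-substitute: x_2 = -4.8990/0.8165 = -6.0000.
x_1 = (0.0000 + 6.3509·(-6.0000))/6.9282 = -5.5000.

x = (-5.5000, -6.0000)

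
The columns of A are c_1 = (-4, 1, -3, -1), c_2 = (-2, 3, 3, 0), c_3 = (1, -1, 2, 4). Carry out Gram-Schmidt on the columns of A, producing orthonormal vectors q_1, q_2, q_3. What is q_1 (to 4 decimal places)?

q_1 = (-0.7698, 0.1925, -0.5774, -0.1925)

c_1 = (-4, 1, -3, -1); ‖c_1‖ = 5.1962, so q_1 = (-0.7698, 0.1925, -0.5774, -0.1925).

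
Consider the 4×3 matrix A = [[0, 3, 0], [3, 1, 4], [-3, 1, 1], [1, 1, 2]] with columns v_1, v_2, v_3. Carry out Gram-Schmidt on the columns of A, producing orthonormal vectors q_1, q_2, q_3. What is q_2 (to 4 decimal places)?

q_2 = (0.8679, 0.2436, 0.3350, 0.2741)

q_1 = v_1/‖v_1‖ = (0, 3, -3, 1)/4.3589 = (0.0000, 0.6882, -0.6882, 0.2294).
r_{12} = q_1·v_2 = 0.2294.
u_2 = v_2 − 0.2294·q_1 = (3.0000, 0.8421, 1.1579, 0.9474).
‖u_2‖ = 3.4565, so q_2 = (0.8679, 0.2436, 0.3350, 0.2741).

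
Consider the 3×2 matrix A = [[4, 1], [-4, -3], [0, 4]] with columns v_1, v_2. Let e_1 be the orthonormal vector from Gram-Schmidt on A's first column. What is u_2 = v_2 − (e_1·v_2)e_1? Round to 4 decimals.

e_1 = v_1/‖v_1‖ = (4, -4, 0)/5.6569 = (0.7071, -0.7071, 0.0000).
r_{12} = e_1·v_2 = 2.8284.
u_2 = v_2 − 2.8284·e_1 = (-1.0000, -1.0000, 4.0000).

u_2 = (-1.0000, -1.0000, 4.0000)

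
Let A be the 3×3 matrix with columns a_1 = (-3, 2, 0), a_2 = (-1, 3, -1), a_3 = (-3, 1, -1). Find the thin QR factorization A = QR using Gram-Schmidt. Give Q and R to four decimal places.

q_1 = a_1/‖a_1‖ = (-3, 2, 0)/3.6056 = (-0.8321, 0.5547, 0.0000).
r_{12} = q_1·a_2 = 2.4962.
u_2 = a_2 − 2.4962·q_1 = (1.0769, 1.6154, -1.0000).
‖u_2‖ = 2.1839, so q_2 = (0.4931, 0.7397, -0.4579).
r_{13} = q_1·a_3 = 3.0509; r_{23} = q_2·a_3 = -0.2818.
u_3 = a_3 − 3.0509·q_1 + 0.2818·q_2 = (-0.3226, -0.4839, -1.1290).
‖u_3‖ = 1.2700, so q_3 = (-0.2540, -0.3810, -0.8890).

Q = [[-0.8321, 0.4931, -0.2540], [0.5547, 0.7397, -0.3810], [0.0000, -0.4579, -0.8890]], R = [[3.6056, 2.4962, 3.0509], [0.0000, 2.1839, -0.2818], [0.0000, 0.0000, 1.2700]]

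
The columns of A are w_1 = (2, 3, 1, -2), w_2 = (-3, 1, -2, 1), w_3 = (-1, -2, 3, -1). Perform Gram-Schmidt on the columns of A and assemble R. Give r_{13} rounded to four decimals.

r_{13} = -0.7071

e_1 = w_1/‖w_1‖ = (2, 3, 1, -2)/4.2426 = (0.4714, 0.7071, 0.2357, -0.4714).
r_{13} = e_1·w_3 = -0.7071.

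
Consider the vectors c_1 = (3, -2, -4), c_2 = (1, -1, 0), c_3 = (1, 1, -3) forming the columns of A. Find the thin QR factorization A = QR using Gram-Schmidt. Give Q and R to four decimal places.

c_1 = (3, -2, -4); ‖c_1‖ = 5.3852, so e_1 = (0.5571, -0.3714, -0.7428).
e_1·c_2 = 0.5571·1 + (-0.3714)·(-1) + (-0.7428)·0 = 0.9285.
u_2 = c_2 − 0.9285·e_1 = (0.4828, -0.6552, 0.6897).
‖u_2‖ = 1.0667, so e_2 = (0.4526, -0.6142, 0.6465).
e_1·c_3 = 0.5571·1 + (-0.3714)·1 + (-0.7428)·(-3) = 2.4140; e_2·c_3 = 0.4526·1 + (-0.6142)·1 + 0.6465·(-3) = -2.1012.
u_3 = c_3 − 2.4140·e_1 + 2.1012·e_2 = (0.6061, 0.6061, 0.1515).
‖u_3‖ = 0.8704, so e_3 = (0.6963, 0.6963, 0.1741).

Q = [[0.5571, 0.4526, 0.6963], [-0.3714, -0.6142, 0.6963], [-0.7428, 0.6465, 0.1741]], R = [[5.3852, 0.9285, 2.4140], [0.0000, 1.0667, -2.1012], [0.0000, 0.0000, 0.8704]]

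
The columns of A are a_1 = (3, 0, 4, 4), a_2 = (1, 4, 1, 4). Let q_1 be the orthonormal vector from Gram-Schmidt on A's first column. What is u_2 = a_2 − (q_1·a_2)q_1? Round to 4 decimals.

u_2 = (-0.6829, 4.0000, -1.2439, 1.7561)

a_1 = (3, 0, 4, 4); ‖a_1‖ = 6.4031, so q_1 = (0.4685, 0.0000, 0.6247, 0.6247).
q_1·a_2 = 0.4685·1 + 0.0000·4 + 0.6247·1 + 0.6247·4 = 3.5920.
u_2 = a_2 − 3.5920·q_1 = (-0.6829, 4.0000, -1.2439, 1.7561).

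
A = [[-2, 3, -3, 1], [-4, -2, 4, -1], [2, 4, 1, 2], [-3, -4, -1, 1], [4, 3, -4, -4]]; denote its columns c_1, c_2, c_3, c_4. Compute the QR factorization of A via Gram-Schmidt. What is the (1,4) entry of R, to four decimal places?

c_1 = (-2, -4, 2, -3, 4); ‖c_1‖ = 7.0000, so e_1 = (-0.2857, -0.5714, 0.2857, -0.4286, 0.5714).
r_{14} = e_1·c_4 = -1.8571.

r_{14} = -1.8571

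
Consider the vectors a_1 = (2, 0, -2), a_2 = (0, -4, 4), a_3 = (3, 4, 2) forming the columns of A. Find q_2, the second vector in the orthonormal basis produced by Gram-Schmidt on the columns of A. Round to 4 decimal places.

q_2 = (0.4082, -0.8165, 0.4082)

a_1 = (2, 0, -2); ‖a_1‖ = 2.8284, so q_1 = (0.7071, 0.0000, -0.7071).
q_1·a_2 = 0.7071·0 + 0.0000·(-4) + (-0.7071)·4 = -2.8284.
u_2 = a_2 + 2.8284·q_1 = (2.0000, -4.0000, 2.0000).
‖u_2‖ = 4.8990, so q_2 = (0.4082, -0.8165, 0.4082).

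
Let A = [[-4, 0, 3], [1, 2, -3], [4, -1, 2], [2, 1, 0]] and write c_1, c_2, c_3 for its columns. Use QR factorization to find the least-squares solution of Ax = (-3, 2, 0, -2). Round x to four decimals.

c_1 = (-4, 1, 4, 2); ‖c_1‖ = 6.0828, so e_1 = (-0.6576, 0.1644, 0.6576, 0.3288).
e_1·c_2 = (-0.6576)·0 + 0.1644·2 + 0.6576·(-1) + 0.3288·1 = 0.0000.
u_2 = c_2 + 0.0000·e_1 = (0.0000, 2.0000, -1.0000, 1.0000).
‖u_2‖ = 2.4495, so e_2 = (0.0000, 0.8165, -0.4082, 0.4082).
e_1·c_3 = (-0.6576)·3 + 0.1644·(-3) + 0.6576·2 + 0.3288·0 = -1.1508; e_2·c_3 = 0.0000·3 + 0.8165·(-3) + (-0.4082)·2 + 0.4082·0 = -3.2660.
u_3 = c_3 + 1.1508·e_1 + 3.2660·e_2 = (2.2432, -0.1441, 1.4234, 1.7117).
‖u_3‖ = 3.1637, so e_3 = (0.7091, -0.0456, 0.4499, 0.5410).
Qᵀb = (1.6440, 0.8165, -3.3004).
Back-substitute: x_3 = -3.3004/3.1637 = -1.0432.
x_2 = (0.8165 + 3.2660·(-1.0432))/2.4495 = -1.0576.
x_1 = (1.6440 + 0.0000·(-1.0576) + 1.1508·(-1.0432))/6.0828 = 0.0729.

x = (0.0729, -1.0576, -1.0432)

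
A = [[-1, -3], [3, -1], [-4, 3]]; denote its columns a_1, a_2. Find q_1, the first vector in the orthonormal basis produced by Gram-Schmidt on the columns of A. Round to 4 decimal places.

q_1 = (-0.1961, 0.5883, -0.7845)

a_1 = (-1, 3, -4); ‖a_1‖ = 5.0990, so q_1 = (-0.1961, 0.5883, -0.7845).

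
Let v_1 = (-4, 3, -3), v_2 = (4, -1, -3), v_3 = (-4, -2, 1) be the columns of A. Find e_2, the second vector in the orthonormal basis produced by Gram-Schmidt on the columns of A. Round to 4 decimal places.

e_2 = (0.5880, -0.0245, -0.8085)

e_1 = v_1/‖v_1‖ = (-4, 3, -3)/5.8310 = (-0.6860, 0.5145, -0.5145).
r_{12} = e_1·v_2 = -1.7150.
u_2 = v_2 + 1.7150·e_1 = (2.8235, -0.1176, -3.8824).
‖u_2‖ = 4.8020, so e_2 = (0.5880, -0.0245, -0.8085).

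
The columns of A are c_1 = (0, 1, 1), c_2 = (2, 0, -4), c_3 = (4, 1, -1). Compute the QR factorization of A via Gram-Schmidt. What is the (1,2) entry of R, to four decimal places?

c_1 = (0, 1, 1); ‖c_1‖ = 1.4142, so q_1 = (0.0000, 0.7071, 0.7071).
r_{12} = q_1·c_2 = -2.8284.

r_{12} = -2.8284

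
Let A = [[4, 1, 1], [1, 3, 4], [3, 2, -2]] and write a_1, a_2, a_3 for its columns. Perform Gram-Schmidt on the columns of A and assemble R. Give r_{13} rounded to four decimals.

a_1 = (4, 1, 3); ‖a_1‖ = 5.0990, so e_1 = (0.7845, 0.1961, 0.5883).
r_{13} = e_1·a_3 = 0.3922.

r_{13} = 0.3922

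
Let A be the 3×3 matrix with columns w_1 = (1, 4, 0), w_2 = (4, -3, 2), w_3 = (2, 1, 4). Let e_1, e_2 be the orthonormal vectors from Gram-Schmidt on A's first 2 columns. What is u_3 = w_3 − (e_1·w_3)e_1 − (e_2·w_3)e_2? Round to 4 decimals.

u_3 = (-1.1562, 0.2890, 2.7459)

w_1 = (1, 4, 0); ‖w_1‖ = 4.1231, so e_1 = (0.2425, 0.9701, 0.0000).
e_1·w_2 = 0.2425·4 + 0.9701·(-3) + 0.0000·2 = -1.9403.
u_2 = w_2 + 1.9403·e_1 = (4.4706, -1.1176, 2.0000).
‖u_2‖ = 5.0235, so e_2 = (0.8899, -0.2225, 0.3981).
e_1·w_3 = 0.2425·2 + 0.9701·1 + 0.0000·4 = 1.4552; e_2·w_3 = 0.8899·2 + (-0.2225)·1 + 0.3981·4 = 3.1499.
u_3 = w_3 − 1.4552·e_1 − 3.1499·e_2 = (-1.1562, 0.2890, 2.7459).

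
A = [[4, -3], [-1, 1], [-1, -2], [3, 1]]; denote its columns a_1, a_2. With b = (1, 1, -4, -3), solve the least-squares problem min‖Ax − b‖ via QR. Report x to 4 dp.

a_1 = (4, -1, -1, 3); ‖a_1‖ = 5.1962, so q_1 = (0.7698, -0.1925, -0.1925, 0.5774).
q_1·a_2 = 0.7698·(-3) + (-0.1925)·1 + (-0.1925)·(-2) + 0.5774·1 = -1.5396.
u_2 = a_2 + 1.5396·q_1 = (-1.8148, 0.7037, -2.2963, 1.8889).
‖u_2‖ = 3.5538, so q_2 = (-0.5107, 0.1980, -0.6461, 0.5315).
Qᵀb = (-0.3849, 0.6774).
Back-substitute: x_2 = 0.6774/3.5538 = 0.1906.
x_1 = (-0.3849 + 1.5396·0.1906)/5.1962 = -0.0176.

x = (-0.0176, 0.1906)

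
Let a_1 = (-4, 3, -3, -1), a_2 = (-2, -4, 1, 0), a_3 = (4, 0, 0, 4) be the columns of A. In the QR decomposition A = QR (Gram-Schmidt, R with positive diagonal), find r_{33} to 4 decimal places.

a_1 = (-4, 3, -3, -1); ‖a_1‖ = 5.9161, so e_1 = (-0.6761, 0.5071, -0.5071, -0.1690).
e_1·a_2 = (-0.6761)·(-2) + 0.5071·(-4) + (-0.5071)·1 + (-0.1690)·0 = -1.1832.
u_2 = a_2 + 1.1832·e_1 = (-2.8000, -3.4000, 0.4000, -0.2000).
‖u_2‖ = 4.4272, so e_2 = (-0.6325, -0.7680, 0.0904, -0.0452).
e_1·a_3 = (-0.6761)·4 + 0.5071·0 + (-0.5071)·0 + (-0.1690)·4 = -3.3806; e_2·a_3 = (-0.6325)·4 + (-0.7680)·0 + 0.0904·0 + (-0.0452)·4 = -2.7105.
u_3 = a_3 + 3.3806·e_1 + 2.7105·e_2 = (0.0000, -0.3673, -1.4694, 3.3061).
r_{33} = ‖u_3‖ = 3.6365.

r_{33} = 3.6365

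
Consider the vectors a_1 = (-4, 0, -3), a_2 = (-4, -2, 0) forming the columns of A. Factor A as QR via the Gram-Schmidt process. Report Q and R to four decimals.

a_1 = (-4, 0, -3); ‖a_1‖ = 5.0000, so q_1 = (-0.8000, 0.0000, -0.6000).
q_1·a_2 = (-0.8000)·(-4) + 0.0000·(-2) + (-0.6000)·0 = 3.2000.
u_2 = a_2 − 3.2000·q_1 = (-1.4400, -2.0000, 1.9200).
‖u_2‖ = 3.1241, so q_2 = (-0.4609, -0.6402, 0.6146).

Q = [[-0.8000, -0.4609], [0.0000, -0.6402], [-0.6000, 0.6146]], R = [[5.0000, 3.2000], [0.0000, 3.1241]]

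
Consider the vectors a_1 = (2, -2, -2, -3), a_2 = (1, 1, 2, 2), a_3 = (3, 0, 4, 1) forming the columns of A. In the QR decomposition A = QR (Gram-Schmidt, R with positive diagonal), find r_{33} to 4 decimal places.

r_{33} = 1.8116

q_1 = a_1/‖a_1‖ = (2, -2, -2, -3)/4.5826 = (0.4364, -0.4364, -0.4364, -0.6547).
r_{12} = q_1·a_2 = -2.1822.
u_2 = a_2 + 2.1822·q_1 = (1.9524, 0.0476, 1.0476, 0.5714).
‖u_2‖ = 2.2887, so q_2 = (0.8531, 0.0208, 0.4577, 0.2497).
r_{13} = q_1·a_3 = -1.0911; r_{23} = q_2·a_3 = 4.6398.
u_3 = a_3 + 1.0911·q_1 − 4.6398·q_2 = (-0.4818, -0.5727, 1.4000, -0.8727).
r_{33} = ‖u_3‖ = 1.8116.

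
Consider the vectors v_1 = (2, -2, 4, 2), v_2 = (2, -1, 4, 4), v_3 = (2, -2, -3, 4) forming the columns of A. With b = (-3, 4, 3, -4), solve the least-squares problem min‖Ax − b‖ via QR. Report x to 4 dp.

x = (-1.0978, 0.8661, -1.3112)

v_1 = (2, -2, 4, 2); ‖v_1‖ = 5.2915, so e_1 = (0.3780, -0.3780, 0.7559, 0.3780).
e_1·v_2 = 0.3780·2 + (-0.3780)·(-1) + 0.7559·4 + 0.3780·4 = 5.6695.
u_2 = v_2 − 5.6695·e_1 = (-0.1429, 1.1429, -0.2857, 1.8571).
‖u_2‖ = 2.2039, so e_2 = (-0.0648, 0.5186, -0.1296, 0.8427).
e_1·v_3 = 0.3780·2 + (-0.3780)·(-2) + 0.7559·(-3) + 0.3780·4 = 0.7559; e_2·v_3 = (-0.0648)·2 + 0.5186·(-2) + (-0.1296)·(-3) + 0.8427·4 = 2.5928.
u_3 = v_3 − 0.7559·e_1 − 2.5928·e_2 = (1.8824, -3.0588, -3.2353, 1.5294).
‖u_3‖ = 5.0701, so e_3 = (0.3713, -0.6033, -0.6381, 0.3017).
Qᵀb = (-1.8898, -1.4909, -6.6480).
Back-substitute: x_3 = -6.6480/5.0701 = -1.3112.
x_2 = (-1.4909 − 2.5928·(-1.3112))/2.2039 = 0.8661.
x_1 = (-1.8898 − 5.6695·0.8661 − 0.7559·(-1.3112))/5.2915 = -1.0978.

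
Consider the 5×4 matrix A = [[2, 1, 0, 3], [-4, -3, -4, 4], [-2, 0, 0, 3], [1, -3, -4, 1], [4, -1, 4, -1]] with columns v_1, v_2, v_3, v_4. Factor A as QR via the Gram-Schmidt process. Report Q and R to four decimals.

Q = [[0.3123, 0.1519, -0.4666, 0.7681], [-0.6247, -0.5343, 0.1492, 0.2868], [-0.3123, 0.0787, 0.2677, 0.5310], [0.1562, -0.7312, -0.5202, -0.0948], [0.6247, -0.3881, 0.6464, 0.1920]], R = [[6.4031, 1.0932, 4.3729, -2.9673], [0.0000, 4.3365, 3.5097, -1.7886], [0.0000, 0.0000, 4.0694, -1.1665], [0.0000, 0.0000, 0.0000, 4.7577]]

v_1 = (2, -4, -2, 1, 4); ‖v_1‖ = 6.4031, so q_1 = (0.3123, -0.6247, -0.3123, 0.1562, 0.6247).
q_1·v_2 = 0.3123·1 + (-0.6247)·(-3) + (-0.3123)·0 + 0.1562·(-3) + 0.6247·(-1) = 1.0932.
u_2 = v_2 − 1.0932·q_1 = (0.6585, -2.3171, 0.3415, -3.1707, -1.6829).
‖u_2‖ = 4.3365, so q_2 = (0.1519, -0.5343, 0.0787, -0.7312, -0.3881).
q_1·v_3 = 0.3123·0 + (-0.6247)·(-4) + (-0.3123)·0 + 0.1562·(-4) + 0.6247·4 = 4.3729; q_2·v_3 = 0.1519·0 + (-0.5343)·(-4) + 0.0787·0 + (-0.7312)·(-4) + (-0.3881)·4 = 3.5097.
u_3 = v_3 − 4.3729·q_1 − 3.5097·q_2 = (-1.8988, 0.6070, 1.0895, -2.1167, 2.6304).
‖u_3‖ = 4.0694, so q_3 = (-0.4666, 0.1492, 0.2677, -0.5202, 0.6464).
q_1·v_4 = 0.3123·3 + (-0.6247)·4 + (-0.3123)·3 + 0.1562·1 + 0.6247·(-1) = -2.9673; q_2·v_4 = 0.1519·3 + (-0.5343)·4 + 0.0787·3 + (-0.7312)·1 + (-0.3881)·(-1) = -1.7886; q_3·v_4 = (-0.4666)·3 + 0.1492·4 + 0.2677·3 + (-0.5202)·1 + 0.6464·(-1) = -1.1665.
u_4 = v_4 + 2.9673·q_1 + 1.7886·q_2 + 1.1665·q_3 = (3.6541, 1.3647, 2.5263, -0.4511, 0.9135).
‖u_4‖ = 4.7577, so q_4 = (0.7681, 0.2868, 0.5310, -0.0948, 0.1920).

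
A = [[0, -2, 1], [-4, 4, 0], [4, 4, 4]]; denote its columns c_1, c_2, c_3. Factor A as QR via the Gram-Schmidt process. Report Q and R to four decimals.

c_1 = (0, -4, 4); ‖c_1‖ = 5.6569, so e_1 = (0.0000, -0.7071, 0.7071).
e_1·c_2 = 0.0000·(-2) + (-0.7071)·4 + 0.7071·4 = 0.0000.
u_2 = c_2 + 0.0000·e_1 = (-2.0000, 4.0000, 4.0000).
‖u_2‖ = 6.0000, so e_2 = (-0.3333, 0.6667, 0.6667).
e_1·c_3 = 0.0000·1 + (-0.7071)·0 + 0.7071·4 = 2.8284; e_2·c_3 = (-0.3333)·1 + 0.6667·0 + 0.6667·4 = 2.3333.
u_3 = c_3 − 2.8284·e_1 − 2.3333·e_2 = (1.7778, 0.4444, 0.4444).
‖u_3‖ = 1.8856, so e_3 = (0.9428, 0.2357, 0.2357).

Q = [[0.0000, -0.3333, 0.9428], [-0.7071, 0.6667, 0.2357], [0.7071, 0.6667, 0.2357]], R = [[5.6569, 0.0000, 2.8284], [0.0000, 6.0000, 2.3333], [0.0000, 0.0000, 1.8856]]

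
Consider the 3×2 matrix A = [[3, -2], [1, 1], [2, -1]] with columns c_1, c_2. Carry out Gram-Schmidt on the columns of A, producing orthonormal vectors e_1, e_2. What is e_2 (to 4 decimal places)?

c_1 = (3, 1, 2); ‖c_1‖ = 3.7417, so e_1 = (0.8018, 0.2673, 0.5345).
e_1·c_2 = 0.8018·(-2) + 0.2673·1 + 0.5345·(-1) = -1.8708.
u_2 = c_2 + 1.8708·e_1 = (-0.5000, 1.5000, 0.0000).
‖u_2‖ = 1.5811, so e_2 = (-0.3162, 0.9487, 0.0000).

e_2 = (-0.3162, 0.9487, 0.0000)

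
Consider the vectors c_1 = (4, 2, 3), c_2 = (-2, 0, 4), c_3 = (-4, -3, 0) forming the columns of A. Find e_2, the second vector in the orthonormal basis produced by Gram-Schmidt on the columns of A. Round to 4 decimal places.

c_1 = (4, 2, 3); ‖c_1‖ = 5.3852, so e_1 = (0.7428, 0.3714, 0.5571).
e_1·c_2 = 0.7428·(-2) + 0.3714·0 + 0.5571·4 = 0.7428.
u_2 = c_2 − 0.7428·e_1 = (-2.5517, -0.2759, 3.5862).
‖u_2‖ = 4.4100, so e_2 = (-0.5786, -0.0626, 0.8132).

e_2 = (-0.5786, -0.0626, 0.8132)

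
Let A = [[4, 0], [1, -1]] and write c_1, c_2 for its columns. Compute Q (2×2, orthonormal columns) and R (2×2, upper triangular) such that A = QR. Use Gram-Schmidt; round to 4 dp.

Q = [[0.9701, 0.2425], [0.2425, -0.9701]], R = [[4.1231, -0.2425], [0.0000, 0.9701]]

e_1 = c_1/‖c_1‖ = (4, 1)/4.1231 = (0.9701, 0.2425).
r_{12} = e_1·c_2 = -0.2425.
u_2 = c_2 + 0.2425·e_1 = (0.2353, -0.9412).
‖u_2‖ = 0.9701, so e_2 = (0.2425, -0.9701).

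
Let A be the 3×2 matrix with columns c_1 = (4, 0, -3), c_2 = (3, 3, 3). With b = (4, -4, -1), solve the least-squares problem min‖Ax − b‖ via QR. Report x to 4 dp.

x = (0.7838, -0.1982)

c_1 = (4, 0, -3); ‖c_1‖ = 5.0000, so e_1 = (0.8000, 0.0000, -0.6000).
e_1·c_2 = 0.8000·3 + 0.0000·3 + (-0.6000)·3 = 0.6000.
u_2 = c_2 − 0.6000·e_1 = (2.5200, 3.0000, 3.3600).
‖u_2‖ = 5.1614, so e_2 = (0.4882, 0.5812, 0.6510).
Qᵀb = (3.8000, -1.0230).
Back-substitute: x_2 = -1.0230/5.1614 = -0.1982.
x_1 = (3.8000 − 0.6000·(-0.1982))/5.0000 = 0.7838.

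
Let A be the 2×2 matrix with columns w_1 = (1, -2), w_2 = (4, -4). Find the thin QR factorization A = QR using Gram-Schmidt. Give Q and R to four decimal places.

Q = [[0.4472, 0.8944], [-0.8944, 0.4472]], R = [[2.2361, 5.3666], [0.0000, 1.7889]]

e_1 = w_1/‖w_1‖ = (1, -2)/2.2361 = (0.4472, -0.8944).
r_{12} = e_1·w_2 = 5.3666.
u_2 = w_2 − 5.3666·e_1 = (1.6000, 0.8000).
‖u_2‖ = 1.7889, so e_2 = (0.8944, 0.4472).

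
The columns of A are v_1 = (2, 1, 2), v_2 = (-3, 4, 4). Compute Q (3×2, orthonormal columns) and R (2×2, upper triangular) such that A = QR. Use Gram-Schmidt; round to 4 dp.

v_1 = (2, 1, 2); ‖v_1‖ = 3.0000, so q_1 = (0.6667, 0.3333, 0.6667).
q_1·v_2 = 0.6667·(-3) + 0.3333·4 + 0.6667·4 = 2.0000.
u_2 = v_2 − 2.0000·q_1 = (-4.3333, 3.3333, 2.6667).
‖u_2‖ = 6.0828, so q_2 = (-0.7124, 0.5480, 0.4384).

Q = [[0.6667, -0.7124], [0.3333, 0.5480], [0.6667, 0.4384]], R = [[3.0000, 2.0000], [0.0000, 6.0828]]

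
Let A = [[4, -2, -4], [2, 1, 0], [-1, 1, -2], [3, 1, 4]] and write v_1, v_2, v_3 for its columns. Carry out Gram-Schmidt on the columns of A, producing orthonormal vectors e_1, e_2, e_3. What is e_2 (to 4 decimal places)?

v_1 = (4, 2, -1, 3); ‖v_1‖ = 5.4772, so e_1 = (0.7303, 0.3651, -0.1826, 0.5477).
e_1·v_2 = 0.7303·(-2) + 0.3651·1 + (-0.1826)·1 + 0.5477·1 = -0.7303.
u_2 = v_2 + 0.7303·e_1 = (-1.4667, 1.2667, 0.8667, 1.4000).
‖u_2‖ = 2.5430, so e_2 = (-0.5768, 0.4981, 0.3408, 0.5505).

e_2 = (-0.5768, 0.4981, 0.3408, 0.5505)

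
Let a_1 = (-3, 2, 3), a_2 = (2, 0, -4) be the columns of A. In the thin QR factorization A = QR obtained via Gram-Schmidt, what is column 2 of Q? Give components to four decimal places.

q_1 = a_1/‖a_1‖ = (-3, 2, 3)/4.6904 = (-0.6396, 0.4264, 0.6396).
r_{12} = q_1·a_2 = -3.8376.
u_2 = a_2 + 3.8376·q_1 = (-0.4545, 1.6364, -1.5455).
‖u_2‖ = 2.2962, so q_2 = (-0.1980, 0.7126, -0.6730).

q_2 = (-0.1980, 0.7126, -0.6730)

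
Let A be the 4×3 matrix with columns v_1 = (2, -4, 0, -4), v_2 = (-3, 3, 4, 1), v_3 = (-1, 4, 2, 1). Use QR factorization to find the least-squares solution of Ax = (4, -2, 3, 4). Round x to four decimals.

v_1 = (2, -4, 0, -4); ‖v_1‖ = 6.0000, so e_1 = (0.3333, -0.6667, 0.0000, -0.6667).
e_1·v_2 = 0.3333·(-3) + (-0.6667)·3 + 0.0000·4 + (-0.6667)·1 = -3.6667.
u_2 = v_2 + 3.6667·e_1 = (-1.7778, 0.5556, 4.0000, -1.4444).
‖u_2‖ = 4.6428, so e_2 = (-0.3829, 0.1197, 0.8615, -0.3111).
e_1·v_3 = 0.3333·(-1) + (-0.6667)·4 + 0.0000·2 + (-0.6667)·1 = -3.6667; e_2·v_3 = (-0.3829)·(-1) + 0.1197·4 + 0.8615·2 + (-0.3111)·1 = 2.2735.
u_3 = v_3 + 3.6667·e_1 − 2.2735·e_2 = (1.0928, 1.2835, 0.0412, -0.7371).
‖u_3‖ = 1.8403, so e_3 = (0.5938, 0.6975, 0.0224, -0.4005).
Qᵀb = (0.0000, -0.4308, -0.5546).
Back-substitute: x_3 = -0.5546/1.8403 = -0.3014.
x_2 = (-0.4308 − 2.2735·(-0.3014))/4.6428 = 0.0548.
x_1 = (0.0000 + 3.6667·0.0548 + 3.6667·(-0.3014))/6.0000 = -0.1507.

x = (-0.1507, 0.0548, -0.3014)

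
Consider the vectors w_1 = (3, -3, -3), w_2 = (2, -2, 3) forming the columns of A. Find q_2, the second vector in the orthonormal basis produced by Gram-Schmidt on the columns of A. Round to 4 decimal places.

q_2 = (0.4082, -0.4082, 0.8165)

w_1 = (3, -3, -3); ‖w_1‖ = 5.1962, so q_1 = (0.5774, -0.5774, -0.5774).
q_1·w_2 = 0.5774·2 + (-0.5774)·(-2) + (-0.5774)·3 = 0.5774.
u_2 = w_2 − 0.5774·q_1 = (1.6667, -1.6667, 3.3333).
‖u_2‖ = 4.0825, so q_2 = (0.4082, -0.4082, 0.8165).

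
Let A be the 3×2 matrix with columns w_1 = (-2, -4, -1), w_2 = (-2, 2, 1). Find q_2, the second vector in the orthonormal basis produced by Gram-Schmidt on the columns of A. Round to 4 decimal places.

w_1 = (-2, -4, -1); ‖w_1‖ = 4.5826, so q_1 = (-0.4364, -0.8729, -0.2182).
q_1·w_2 = (-0.4364)·(-2) + (-0.8729)·2 + (-0.2182)·1 = -1.0911.
u_2 = w_2 + 1.0911·q_1 = (-2.4762, 1.0476, 0.7619).
‖u_2‖ = 2.7946, so q_2 = (-0.8861, 0.3749, 0.2726).

q_2 = (-0.8861, 0.3749, 0.2726)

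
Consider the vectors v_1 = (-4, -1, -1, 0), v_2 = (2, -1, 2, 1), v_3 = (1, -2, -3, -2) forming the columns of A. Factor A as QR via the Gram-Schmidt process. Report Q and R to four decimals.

Q = [[-0.9428, 0.0000, 0.3083], [-0.2357, -0.6396, -0.7312], [-0.2357, 0.6396, -0.5019], [0.0000, 0.4264, -0.3440]], R = [[4.2426, -2.1213, 0.2357], [0.0000, 2.3452, -1.4924], [0.0000, 0.0000, 3.9645]]

v_1 = (-4, -1, -1, 0); ‖v_1‖ = 4.2426, so q_1 = (-0.9428, -0.2357, -0.2357, 0.0000).
q_1·v_2 = (-0.9428)·2 + (-0.2357)·(-1) + (-0.2357)·2 + 0.0000·1 = -2.1213.
u_2 = v_2 + 2.1213·q_1 = (0.0000, -1.5000, 1.5000, 1.0000).
‖u_2‖ = 2.3452, so q_2 = (0.0000, -0.6396, 0.6396, 0.4264).
q_1·v_3 = (-0.9428)·1 + (-0.2357)·(-2) + (-0.2357)·(-3) + 0.0000·(-2) = 0.2357; q_2·v_3 = (0.0000)·1 + (-0.6396)·(-2) + 0.6396·(-3) + 0.4264·(-2) = -1.4924.
u_3 = v_3 − 0.2357·q_1 + 1.4924·q_2 = (1.2222, -2.8990, -1.9899, -1.3636).
‖u_3‖ = 3.9645, so q_3 = (0.3083, -0.7312, -0.5019, -0.3440).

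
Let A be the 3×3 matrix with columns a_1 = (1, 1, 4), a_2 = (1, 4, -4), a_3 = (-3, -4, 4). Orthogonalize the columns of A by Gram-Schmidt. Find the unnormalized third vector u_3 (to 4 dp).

u_3 = (-1.6913, 0.6765, 0.2537)

a_1 = (1, 1, 4); ‖a_1‖ = 4.2426, so e_1 = (0.2357, 0.2357, 0.9428).
e_1·a_2 = 0.2357·1 + 0.2357·4 + 0.9428·(-4) = -2.5927.
u_2 = a_2 + 2.5927·e_1 = (1.6111, 4.6111, -1.5556).
‖u_2‖ = 5.1262, so e_2 = (0.3143, 0.8995, -0.3035).
e_1·a_3 = 0.2357·(-3) + 0.2357·(-4) + 0.9428·4 = 2.1213; e_2·a_3 = 0.3143·(-3) + 0.8995·(-4) + (-0.3035)·4 = -5.7548.
u_3 = a_3 − 2.1213·e_1 + 5.7548·e_2 = (-1.6913, 0.6765, 0.2537).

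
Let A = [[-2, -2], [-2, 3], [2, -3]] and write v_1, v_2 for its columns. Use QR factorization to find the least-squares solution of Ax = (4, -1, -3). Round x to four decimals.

x = (-1.4000, -0.6000)

v_1 = (-2, -2, 2); ‖v_1‖ = 3.4641, so q_1 = (-0.5774, -0.5774, 0.5774).
q_1·v_2 = (-0.5774)·(-2) + (-0.5774)·3 + 0.5774·(-3) = -2.3094.
u_2 = v_2 + 2.3094·q_1 = (-3.3333, 1.6667, -1.6667).
‖u_2‖ = 4.0825, so q_2 = (-0.8165, 0.4082, -0.4082).
Qᵀb = (-3.4641, -2.4495).
Back-substitute: x_2 = -2.4495/4.0825 = -0.6000.
x_1 = (-3.4641 + 2.3094·(-0.6000))/3.4641 = -1.4000.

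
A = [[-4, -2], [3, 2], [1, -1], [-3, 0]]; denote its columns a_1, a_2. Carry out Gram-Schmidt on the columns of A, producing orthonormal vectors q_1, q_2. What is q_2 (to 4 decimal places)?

q_2 = (-0.2518, 0.4337, -0.6715, 0.5456)

q_1 = a_1/‖a_1‖ = (-4, 3, 1, -3)/5.9161 = (-0.6761, 0.5071, 0.1690, -0.5071).
r_{12} = q_1·a_2 = 2.1974.
u_2 = a_2 − 2.1974·q_1 = (-0.5143, 0.8857, -1.3714, 1.1143).
‖u_2‖ = 2.0424, so q_2 = (-0.2518, 0.4337, -0.6715, 0.5456).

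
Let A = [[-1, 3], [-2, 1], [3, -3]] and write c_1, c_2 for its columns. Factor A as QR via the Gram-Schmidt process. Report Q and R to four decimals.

Q = [[-0.2673, 0.8944], [-0.5345, -0.4472], [0.8018, 0.0000]], R = [[3.7417, -3.7417], [0.0000, 2.2361]]

c_1 = (-1, -2, 3); ‖c_1‖ = 3.7417, so e_1 = (-0.2673, -0.5345, 0.8018).
e_1·c_2 = (-0.2673)·3 + (-0.5345)·1 + 0.8018·(-3) = -3.7417.
u_2 = c_2 + 3.7417·e_1 = (2.0000, -1.0000, 0.0000).
‖u_2‖ = 2.2361, so e_2 = (0.8944, -0.4472, 0.0000).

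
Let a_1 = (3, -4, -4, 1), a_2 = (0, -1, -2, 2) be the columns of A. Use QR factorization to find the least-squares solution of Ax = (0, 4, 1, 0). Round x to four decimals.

x = (-0.5275, 0.1538)

a_1 = (3, -4, -4, 1); ‖a_1‖ = 6.4807, so e_1 = (0.4629, -0.6172, -0.6172, 0.1543).
e_1·a_2 = 0.4629·0 + (-0.6172)·(-1) + (-0.6172)·(-2) + 0.1543·2 = 2.1602.
u_2 = a_2 − 2.1602·e_1 = (-1.0000, 0.3333, -0.6667, 1.6667).
‖u_2‖ = 2.0817, so e_2 = (-0.4804, 0.1601, -0.3203, 0.8006).
Qᵀb = (-3.0861, 0.3203).
Back-substitute: x_2 = 0.3203/2.0817 = 0.1538.
x_1 = (-3.0861 − 2.1602·0.1538)/6.4807 = -0.5275.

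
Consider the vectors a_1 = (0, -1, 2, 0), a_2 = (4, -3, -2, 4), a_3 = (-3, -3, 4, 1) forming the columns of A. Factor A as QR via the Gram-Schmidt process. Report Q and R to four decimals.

Q = [[0.0000, 0.5976, -0.8018], [-0.4472, -0.4781, -0.3563], [0.8944, -0.2390, -0.1782], [0.0000, 0.5976, 0.4454]], R = [[2.2361, -0.4472, 4.9193], [0.0000, 6.6933, -0.7171], [0.0000, 0.0000, 3.2071]]

q_1 = a_1/‖a_1‖ = (0, -1, 2, 0)/2.2361 = (0.0000, -0.4472, 0.8944, 0.0000).
r_{12} = q_1·a_2 = -0.4472.
u_2 = a_2 + 0.4472·q_1 = (4.0000, -3.2000, -1.6000, 4.0000).
‖u_2‖ = 6.6933, so q_2 = (0.5976, -0.4781, -0.2390, 0.5976).
r_{13} = q_1·a_3 = 4.9193; r_{23} = q_2·a_3 = -0.7171.
u_3 = a_3 − 4.9193·q_1 + 0.7171·q_2 = (-2.5714, -1.1429, -0.5714, 1.4286).
‖u_3‖ = 3.2071, so q_3 = (-0.8018, -0.3563, -0.1782, 0.4454).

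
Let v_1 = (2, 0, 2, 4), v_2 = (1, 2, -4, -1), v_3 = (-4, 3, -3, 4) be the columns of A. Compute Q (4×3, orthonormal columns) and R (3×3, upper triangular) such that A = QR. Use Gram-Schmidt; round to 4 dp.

v_1 = (2, 0, 2, 4); ‖v_1‖ = 4.8990, so e_1 = (0.4082, 0.0000, 0.4082, 0.8165).
e_1·v_2 = 0.4082·1 + 0.0000·2 + 0.4082·(-4) + 0.8165·(-1) = -2.0412.
u_2 = v_2 + 2.0412·e_1 = (1.8333, 2.0000, -3.1667, 0.6667).
‖u_2‖ = 4.2230, so e_2 = (0.4341, 0.4736, -0.7499, 0.1579).
e_1·v_3 = 0.4082·(-4) + 0.0000·3 + 0.4082·(-3) + 0.8165·4 = 0.4082; e_2·v_3 = 0.4341·(-4) + 0.4736·3 + (-0.7499)·(-3) + 0.1579·4 = 2.5653.
u_3 = v_3 − 0.4082·e_1 − 2.5653·e_2 = (-5.2804, 1.7850, -1.2430, 3.2617).
‖u_3‖ = 6.5767, so e_3 = (-0.8029, 0.2714, -0.1890, 0.4959).

Q = [[0.4082, 0.4341, -0.8029], [0.0000, 0.4736, 0.2714], [0.4082, -0.7499, -0.1890], [0.8165, 0.1579, 0.4959]], R = [[4.8990, -2.0412, 0.4082], [0.0000, 4.2230, 2.5653], [0.0000, 0.0000, 6.5767]]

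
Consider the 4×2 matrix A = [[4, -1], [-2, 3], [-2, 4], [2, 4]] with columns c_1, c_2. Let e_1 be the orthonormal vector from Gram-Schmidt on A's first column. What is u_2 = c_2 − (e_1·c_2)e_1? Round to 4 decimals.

e_1 = c_1/‖c_1‖ = (4, -2, -2, 2)/5.2915 = (0.7559, -0.3780, -0.3780, 0.3780).
r_{12} = e_1·c_2 = -1.8898.
u_2 = c_2 + 1.8898·e_1 = (0.4286, 2.2857, 3.2857, 4.7143).

u_2 = (0.4286, 2.2857, 3.2857, 4.7143)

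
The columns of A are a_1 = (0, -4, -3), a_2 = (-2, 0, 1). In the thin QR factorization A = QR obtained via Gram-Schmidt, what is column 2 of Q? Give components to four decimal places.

q_2 = (-0.9285, -0.2228, 0.2971)

a_1 = (0, -4, -3); ‖a_1‖ = 5.0000, so q_1 = (0.0000, -0.8000, -0.6000).
q_1·a_2 = 0.0000·(-2) + (-0.8000)·0 + (-0.6000)·1 = -0.6000.
u_2 = a_2 + 0.6000·q_1 = (-2.0000, -0.4800, 0.6400).
‖u_2‖ = 2.1541, so q_2 = (-0.9285, -0.2228, 0.2971).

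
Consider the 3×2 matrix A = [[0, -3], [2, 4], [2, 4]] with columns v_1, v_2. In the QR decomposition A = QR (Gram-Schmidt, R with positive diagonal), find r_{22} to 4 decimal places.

r_{22} = 3.0000

v_1 = (0, 2, 2); ‖v_1‖ = 2.8284, so e_1 = (0.0000, 0.7071, 0.7071).
e_1·v_2 = 0.0000·(-3) + 0.7071·4 + 0.7071·4 = 5.6569.
u_2 = v_2 − 5.6569·e_1 = (-3.0000, 0.0000, 0.0000).
r_{22} = ‖u_2‖ = 3.0000.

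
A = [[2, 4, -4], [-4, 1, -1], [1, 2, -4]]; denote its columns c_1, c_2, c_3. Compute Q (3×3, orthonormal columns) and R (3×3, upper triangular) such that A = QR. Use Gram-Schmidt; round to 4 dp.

e_1 = c_1/‖c_1‖ = (2, -4, 1)/4.5826 = (0.4364, -0.8729, 0.2182).
r_{12} = e_1·c_2 = 1.3093.
u_2 = c_2 − 1.3093·e_1 = (3.4286, 2.1429, 1.7143).
‖u_2‖ = 4.3916, so e_2 = (0.7807, 0.4880, 0.3904).
r_{13} = e_1·c_3 = -1.7457; r_{23} = e_2·c_3 = -5.1723.
u_3 = c_3 + 1.7457·e_1 + 5.1723·e_2 = (0.8000, 0.0000, -1.6000).
‖u_3‖ = 1.7889, so e_3 = (0.4472, 0.0000, -0.8944).

Q = [[0.4364, 0.7807, 0.4472], [-0.8729, 0.4880, 0.0000], [0.2182, 0.3904, -0.8944]], R = [[4.5826, 1.3093, -1.7457], [0.0000, 4.3916, -5.1723], [0.0000, 0.0000, 1.7889]]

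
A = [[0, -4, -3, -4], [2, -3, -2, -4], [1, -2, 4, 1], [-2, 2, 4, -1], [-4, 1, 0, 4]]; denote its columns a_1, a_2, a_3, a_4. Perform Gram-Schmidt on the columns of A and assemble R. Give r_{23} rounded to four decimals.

a_1 = (0, 2, 1, -2, -4); ‖a_1‖ = 5.0000, so q_1 = (0.0000, 0.4000, 0.2000, -0.4000, -0.8000).
q_1·a_2 = 0.0000·(-4) + 0.4000·(-3) + 0.2000·(-2) + (-0.4000)·2 + (-0.8000)·1 = -3.2000.
u_2 = a_2 + 3.2000·q_1 = (-4.0000, -1.7200, -1.3600, 0.7200, -1.5600).
‖u_2‖ = 4.8744, so q_2 = (-0.8206, -0.3529, -0.2790, 0.1477, -0.3200).
r_{23} = q_2·a_3 = 2.6424.

r_{23} = 2.6424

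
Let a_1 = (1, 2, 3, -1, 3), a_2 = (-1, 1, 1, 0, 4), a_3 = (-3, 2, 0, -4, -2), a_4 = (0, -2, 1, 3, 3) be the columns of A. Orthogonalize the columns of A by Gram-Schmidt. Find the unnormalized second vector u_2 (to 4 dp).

e_1 = a_1/‖a_1‖ = (1, 2, 3, -1, 3)/4.8990 = (0.2041, 0.4082, 0.6124, -0.2041, 0.6124).
r_{12} = e_1·a_2 = 3.2660.
u_2 = a_2 − 3.2660·e_1 = (-1.6667, -0.3333, -1.0000, 0.6667, 2.0000).

u_2 = (-1.6667, -0.3333, -1.0000, 0.6667, 2.0000)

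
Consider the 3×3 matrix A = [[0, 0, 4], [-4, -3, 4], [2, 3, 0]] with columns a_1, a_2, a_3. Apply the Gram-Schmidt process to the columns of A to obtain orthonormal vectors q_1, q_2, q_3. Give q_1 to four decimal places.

q_1 = a_1/‖a_1‖ = (0, -4, 2)/4.4721 = (0.0000, -0.8944, 0.4472).

q_1 = (0.0000, -0.8944, 0.4472)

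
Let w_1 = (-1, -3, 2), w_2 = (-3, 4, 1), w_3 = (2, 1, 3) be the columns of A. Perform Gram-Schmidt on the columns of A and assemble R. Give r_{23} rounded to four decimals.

r_{23} = 0.3162

q_1 = w_1/‖w_1‖ = (-1, -3, 2)/3.7417 = (-0.2673, -0.8018, 0.5345).
r_{12} = q_1·w_2 = -1.8708.
u_2 = w_2 + 1.8708·q_1 = (-3.5000, 2.5000, 2.0000).
‖u_2‖ = 4.7434, so q_2 = (-0.7379, 0.5270, 0.4216).
r_{23} = q_2·w_3 = 0.3162.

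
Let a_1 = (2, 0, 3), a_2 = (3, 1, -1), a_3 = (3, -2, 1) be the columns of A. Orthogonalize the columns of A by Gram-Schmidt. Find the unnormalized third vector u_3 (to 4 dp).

e_1 = a_1/‖a_1‖ = (2, 0, 3)/3.6056 = (0.5547, 0.0000, 0.8321).
r_{12} = e_1·a_2 = 0.8321.
u_2 = a_2 − 0.8321·e_1 = (2.5385, 1.0000, -1.6923).
‖u_2‖ = 3.2106, so e_2 = (0.7907, 0.3115, -0.5271).
r_{13} = e_1·a_3 = 2.4962; r_{23} = e_2·a_3 = 1.2219.
u_3 = a_3 − 2.4962·e_1 − 1.2219·e_2 = (0.6493, -2.3806, -0.4328).

u_3 = (0.6493, -2.3806, -0.4328)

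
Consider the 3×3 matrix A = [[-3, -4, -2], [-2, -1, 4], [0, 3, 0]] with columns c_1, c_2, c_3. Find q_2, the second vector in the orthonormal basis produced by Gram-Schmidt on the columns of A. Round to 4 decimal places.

q_2 = (-0.2327, 0.3491, 0.9077)

c_1 = (-3, -2, 0); ‖c_1‖ = 3.6056, so q_1 = (-0.8321, -0.5547, 0.0000).
q_1·c_2 = (-0.8321)·(-4) + (-0.5547)·(-1) + 0.0000·3 = 3.8829.
u_2 = c_2 − 3.8829·q_1 = (-0.7692, 1.1538, 3.0000).
‖u_2‖ = 3.3050, so q_2 = (-0.2327, 0.3491, 0.9077).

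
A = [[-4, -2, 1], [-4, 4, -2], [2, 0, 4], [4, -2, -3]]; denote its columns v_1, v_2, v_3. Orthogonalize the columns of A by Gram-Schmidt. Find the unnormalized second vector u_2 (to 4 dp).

q_1 = v_1/‖v_1‖ = (-4, -4, 2, 4)/7.2111 = (-0.5547, -0.5547, 0.2774, 0.5547).
r_{12} = q_1·v_2 = -2.2188.
u_2 = v_2 + 2.2188·q_1 = (-3.2308, 2.7692, 0.6154, -0.7692).

u_2 = (-3.2308, 2.7692, 0.6154, -0.7692)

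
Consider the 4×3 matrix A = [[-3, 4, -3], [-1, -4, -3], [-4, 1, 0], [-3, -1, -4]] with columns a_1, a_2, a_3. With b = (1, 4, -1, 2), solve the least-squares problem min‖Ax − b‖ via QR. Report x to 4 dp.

x = (0.2088, -0.2930, -0.7894)

q_1 = a_1/‖a_1‖ = (-3, -1, -4, -3)/5.9161 = (-0.5071, -0.1690, -0.6761, -0.5071).
r_{12} = q_1·a_2 = -1.5213.
u_2 = a_2 + 1.5213·q_1 = (3.2286, -4.2571, -0.0286, -1.7714).
‖u_2‖ = 5.6290, so q_2 = (0.5736, -0.7563, -0.0051, -0.3147).
r_{13} = q_1·a_3 = 4.0567; r_{23} = q_2·a_3 = 1.8070.
u_3 = a_3 − 4.0567·q_1 − 1.8070·q_2 = (-1.9793, -0.9477, 2.7520, -1.3742).
‖u_3‖ = 3.7786, so q_3 = (-0.5238, -0.2508, 0.7283, -0.3637).
Qᵀb = (-1.5213, -3.0759, -2.9827).
Back-substitute: x_3 = -2.9827/3.7786 = -0.7894.
x_2 = (-3.0759 − 1.8070·(-0.7894))/5.6290 = -0.2930.
x_1 = (-1.5213 + 1.5213·(-0.2930) − 4.0567·(-0.7894))/5.9161 = 0.2088.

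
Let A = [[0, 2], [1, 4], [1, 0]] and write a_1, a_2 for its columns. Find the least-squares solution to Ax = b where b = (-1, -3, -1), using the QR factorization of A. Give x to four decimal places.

x = (-1.0000, -0.5000)

q_1 = a_1/‖a_1‖ = (0, 1, 1)/1.4142 = (0.0000, 0.7071, 0.7071).
r_{12} = q_1·a_2 = 2.8284.
u_2 = a_2 − 2.8284·q_1 = (2.0000, 2.0000, -2.0000).
‖u_2‖ = 3.4641, so q_2 = (0.5774, 0.5774, -0.5774).
Qᵀb = (-2.8284, -1.7321).
Back-substitute: x_2 = -1.7321/3.4641 = -0.5000.
x_1 = (-2.8284 − 2.8284·(-0.5000))/1.4142 = -1.0000.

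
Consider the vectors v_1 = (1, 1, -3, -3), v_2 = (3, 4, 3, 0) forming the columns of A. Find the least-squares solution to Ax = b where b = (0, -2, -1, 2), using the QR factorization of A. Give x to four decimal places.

v_1 = (1, 1, -3, -3); ‖v_1‖ = 4.4721, so e_1 = (0.2236, 0.2236, -0.6708, -0.6708).
e_1·v_2 = 0.2236·3 + 0.2236·4 + (-0.6708)·3 + (-0.6708)·0 = -0.4472.
u_2 = v_2 + 0.4472·e_1 = (3.1000, 4.1000, 2.7000, -0.3000).
‖u_2‖ = 5.8138, so e_2 = (0.5332, 0.7052, 0.4644, -0.0516).
Qᵀb = (-1.1180, -1.9781).
Back-substitute: x_2 = -1.9781/5.8138 = -0.3402.
x_1 = (-1.1180 + 0.4472·(-0.3402))/4.4721 = -0.2840.

x = (-0.2840, -0.3402)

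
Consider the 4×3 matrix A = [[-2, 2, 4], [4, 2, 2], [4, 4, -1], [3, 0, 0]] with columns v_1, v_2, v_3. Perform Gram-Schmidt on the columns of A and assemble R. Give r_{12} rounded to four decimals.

v_1 = (-2, 4, 4, 3); ‖v_1‖ = 6.7082, so q_1 = (-0.2981, 0.5963, 0.5963, 0.4472).
r_{12} = q_1·v_2 = 2.9814.

r_{12} = 2.9814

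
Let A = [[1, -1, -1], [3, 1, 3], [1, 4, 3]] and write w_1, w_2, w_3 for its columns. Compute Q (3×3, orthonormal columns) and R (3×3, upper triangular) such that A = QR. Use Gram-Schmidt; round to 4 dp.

Q = [[0.3015, -0.4027, -0.8642], [0.9045, -0.1658, 0.3928], [0.3015, 0.9002, -0.3143]], R = [[3.3166, 1.8091, 3.3166], [0.0000, 3.8376, 2.6058], [0.0000, 0.0000, 1.0999]]

w_1 = (1, 3, 1); ‖w_1‖ = 3.3166, so e_1 = (0.3015, 0.9045, 0.3015).
e_1·w_2 = 0.3015·(-1) + 0.9045·1 + 0.3015·4 = 1.8091.
u_2 = w_2 − 1.8091·e_1 = (-1.5455, -0.6364, 3.4545).
‖u_2‖ = 3.8376, so e_2 = (-0.4027, -0.1658, 0.9002).
e_1·w_3 = 0.3015·(-1) + 0.9045·3 + 0.3015·3 = 3.3166; e_2·w_3 = (-0.4027)·(-1) + (-0.1658)·3 + 0.9002·3 = 2.6058.
u_3 = w_3 − 3.3166·e_1 − 2.6058·e_2 = (-0.9506, 0.4321, -0.3457).
‖u_3‖ = 1.0999, so e_3 = (-0.8642, 0.3928, -0.3143).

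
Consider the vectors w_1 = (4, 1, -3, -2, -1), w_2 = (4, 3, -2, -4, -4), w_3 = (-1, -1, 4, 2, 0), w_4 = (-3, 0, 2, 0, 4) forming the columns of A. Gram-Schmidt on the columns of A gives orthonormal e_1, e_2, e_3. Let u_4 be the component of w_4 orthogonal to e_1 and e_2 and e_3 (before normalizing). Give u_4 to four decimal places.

w_1 = (4, 1, -3, -2, -1); ‖w_1‖ = 5.5678, so e_1 = (0.7184, 0.1796, -0.5388, -0.3592, -0.1796).
e_1·w_2 = 0.7184·4 + 0.1796·3 + (-0.5388)·(-2) + (-0.3592)·(-4) + (-0.1796)·(-4) = 6.6454.
u_2 = w_2 − 6.6454·e_1 = (-0.7742, 1.8065, 1.5806, -1.6129, -2.8065).
‖u_2‖ = 4.1035, so e_2 = (-0.1887, 0.4402, 0.3852, -0.3931, -0.6839).
e_1·w_3 = 0.7184·(-1) + 0.1796·(-1) + (-0.5388)·4 + (-0.3592)·2 + (-0.1796)·0 = -3.7717; e_2·w_3 = (-0.1887)·(-1) + 0.4402·(-1) + 0.3852·4 + (-0.3931)·2 + (-0.6839)·0 = 0.5031.
u_3 = w_3 + 3.7717·e_1 − 0.5031·e_2 = (1.8046, -0.5441, 1.7739, 0.8429, -0.3333).
‖u_3‖ = 2.7425, so e_3 = (0.6580, -0.1984, 0.6468, 0.3074, -0.1215).
e_1·w_4 = 0.7184·(-3) + 0.1796·0 + (-0.5388)·2 + (-0.3592)·0 + (-0.1796)·4 = -3.9513; e_2·w_4 = (-0.1887)·(-3) + 0.4402·0 + 0.3852·2 + (-0.3931)·0 + (-0.6839)·4 = -1.3993; e_3·w_4 = 0.6580·(-3) + (-0.1984)·0 + 0.6468·2 + 0.3074·0 + (-0.1215)·4 = -1.1666.
u_4 = w_4 + 3.9513·e_1 + 1.3993·e_2 + 1.1666·e_3 = (0.3423, 1.0942, 1.1645, -1.6108, 2.1915).

u_4 = (0.3423, 1.0942, 1.1645, -1.6108, 2.1915)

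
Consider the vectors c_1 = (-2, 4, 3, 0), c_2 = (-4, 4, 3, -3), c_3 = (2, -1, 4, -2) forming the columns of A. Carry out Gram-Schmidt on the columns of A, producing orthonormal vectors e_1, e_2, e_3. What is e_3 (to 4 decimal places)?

e_3 = (0.5026, -0.3019, 0.7376, -0.3351)

e_1 = c_1/‖c_1‖ = (-2, 4, 3, 0)/5.3852 = (-0.3714, 0.7428, 0.5571, 0.0000).
r_{12} = e_1·c_2 = 6.1279.
u_2 = c_2 − 6.1279·e_1 = (-1.7241, -0.5517, -0.4138, -3.0000).
‖u_2‖ = 3.5282, so e_2 = (-0.4887, -0.1564, -0.1173, -0.8503).
r_{13} = e_1·c_3 = 0.7428; r_{23} = e_2·c_3 = 0.4105.
u_3 = c_3 − 0.7428·e_1 − 0.4105·e_2 = (2.4765, -1.4875, 3.6343, -1.6510).
‖u_3‖ = 4.9275, so e_3 = (0.5026, -0.3019, 0.7376, -0.3351).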